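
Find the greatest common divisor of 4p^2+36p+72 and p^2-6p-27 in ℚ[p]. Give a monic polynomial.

p+3

Repeated division with remainder:
  4p^2+36p+72 = (4)(p^2-6p-27) + (60p+180)
  p^2-6p-27 = ((1/60)p-3/20)(60p+180) + (0)
Last nonzero remainder: 60p+180. Dividing through by 60 gives the monic gcd p+3.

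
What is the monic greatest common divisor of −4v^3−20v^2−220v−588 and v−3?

1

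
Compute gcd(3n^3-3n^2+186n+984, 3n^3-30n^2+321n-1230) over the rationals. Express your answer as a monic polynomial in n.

Apply the Euclidean algorithm:
  3n^3-3n^2+186n+984 = (3n^3-30n^2+321n-1230) + (27n^2-135n+2214)
  3n^3-30n^2+321n-1230 = ((1/9)n-5/9)(27n^2-135n+2214) + (0)
Last nonzero remainder: 27n^2-135n+2214. Dividing through by 27 gives the monic gcd n^2-5n+82.

n^2-5n+82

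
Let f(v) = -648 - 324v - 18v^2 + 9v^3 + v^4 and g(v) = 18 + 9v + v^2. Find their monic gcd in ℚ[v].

Repeated division with remainder:
  v^4 + 9v^3 - 18v^2 - 324v - 648 = (v^2 - 36)(v^2 + 9v + 18) + (0)
The last nonzero remainder v^2 + 9v + 18 is already monic.

18 + 9v + v^2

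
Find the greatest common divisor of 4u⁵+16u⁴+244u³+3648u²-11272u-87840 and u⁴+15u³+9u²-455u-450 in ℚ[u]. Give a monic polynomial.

Euclidean algorithm in ℚ[u]:
  4u⁵+16u⁴+244u³+3648u²-11272u-87840 = (4u-44)(u⁴+15u³+9u²-455u-450) + (868u³+5864u²-29492u-107640)
  u⁴+15u³+9u²-455u-450 = ((1/868)u+1789/188356)(868u³+5864u²-29492u-107640) + (-(598932/47089)u²-(2395728/47089)u+26951940/47089)
  868u³+5864u²-29492u-107640 = (-(10218313/149733)u-28159222/149733)(-(598932/47089)u²-(2395728/47089)u+26951940/47089) + (0)
Last nonzero remainder: -(598932/47089)u²-(2395728/47089)u+26951940/47089. Dividing through by -598932/47089 gives the monic gcd u²+4u-45.

u²+4u-45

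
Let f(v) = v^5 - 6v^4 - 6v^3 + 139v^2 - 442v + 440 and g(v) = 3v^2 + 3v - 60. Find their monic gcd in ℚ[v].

v^2 + v - 20

Euclidean algorithm in ℚ[v]:
  v^5 - 6v^4 - 6v^3 + 139v^2 - 442v + 440 = ((1/3)v^3 - (7/3)v^2 + 7v - 22/3)(3v^2 + 3v - 60) + (0)
Last nonzero remainder: 3v^2 + 3v - 60. Dividing through by 3 gives the monic gcd v^2 + v - 20.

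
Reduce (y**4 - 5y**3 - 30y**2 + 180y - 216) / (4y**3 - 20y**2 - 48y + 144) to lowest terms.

(y**2 + 3y - 18)/(4y + 12)

Repeated division with remainder:
  y**4 - 5y**3 - 30y**2 + 180y - 216 = ((1/4)y)(4y**3 - 20y**2 - 48y + 144) + (-18y**2 + 144y - 216)
  4y**3 - 20y**2 - 48y + 144 = (-(2/9)y - 2/3)(-18y**2 + 144y - 216) + (0)
Last nonzero remainder: -18y**2 + 144y - 216. Dividing through by -18 gives the monic gcd y**2 - 8y + 12.
Cancel y**2 - 8y + 12 from numerator and denominator to get the reduced form.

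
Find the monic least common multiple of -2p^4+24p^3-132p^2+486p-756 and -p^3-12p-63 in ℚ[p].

p^5-9p^4+30p^3-45p^2-351p+1134

Apply the Euclidean algorithm:
  -2p^4+24p^3-132p^2+486p-756 = (2p-24)(-p^3-12p-63) + (-108p^2+324p-2268)
  -p^3-12p-63 = ((1/108)p+1/36)(-108p^2+324p-2268) + (0)
Last nonzero remainder: -108p^2+324p-2268. Dividing through by -108 gives the monic gcd p^2-3p+21.
Then lcm(f, g) = f·g / gcd(f, g); expanding and making the result monic gives the answer.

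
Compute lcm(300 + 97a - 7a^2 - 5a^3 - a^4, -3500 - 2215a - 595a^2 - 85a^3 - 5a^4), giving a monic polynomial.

-8400 - 6016a - 1171a^2 + 120a^3 + 90a^4 + 16a^5 + a^6

Apply the Euclidean algorithm:
  -a^4 - 5a^3 - 7a^2 + 97a + 300 = (1/5)(-5a^4 - 85a^3 - 595a^2 - 2215a - 3500) + (12a^3 + 112a^2 + 540a + 1000)
  -5a^4 - 85a^3 - 595a^2 - 2215a - 3500 = (-(5/12)a - 115/36)(12a^3 + 112a^2 + 540a + 1000) + (-(110/9)a^2 - (220/3)a - 2750/9)
  12a^3 + 112a^2 + 540a + 1000 = (-(54/55)a - 36/11)(-(110/9)a^2 - (220/3)a - 2750/9) + (0)
Last nonzero remainder: -(110/9)a^2 - (220/3)a - 2750/9. Dividing through by -110/9 gives the monic gcd a^2 + 6a + 25.
Then lcm(f, g) = f·g / gcd(f, g); expanding and making the result monic gives the answer.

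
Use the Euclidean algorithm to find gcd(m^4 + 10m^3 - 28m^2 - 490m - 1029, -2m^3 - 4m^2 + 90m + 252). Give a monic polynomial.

m^2 - 4m - 21

Apply the Euclidean algorithm:
  m^4 + 10m^3 - 28m^2 - 490m - 1029 = (-(1/2)m - 4)(-2m^3 - 4m^2 + 90m + 252) + (m^2 - 4m - 21)
  -2m^3 - 4m^2 + 90m + 252 = (-2m - 12)(m^2 - 4m - 21) + (0)
The last nonzero remainder m^2 - 4m - 21 is already monic.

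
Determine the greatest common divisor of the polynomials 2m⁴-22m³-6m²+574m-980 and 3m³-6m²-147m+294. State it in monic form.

Repeated division with remainder:
  2m⁴-22m³-6m²+574m-980 = ((2/3)m-6)(3m³-6m²-147m+294) + (56m²-504m+784)
  3m³-6m²-147m+294 = ((3/56)m+3/8)(56m²-504m+784) + (0)
Last nonzero remainder: 56m²-504m+784. Dividing through by 56 gives the monic gcd m²-9m+14.

m²-9m+14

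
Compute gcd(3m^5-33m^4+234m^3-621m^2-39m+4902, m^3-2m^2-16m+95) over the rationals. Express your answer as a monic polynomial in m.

Repeated division with remainder:
  3m^5-33m^4+234m^3-621m^2-39m+4902 = (3m^2-27m+228)(m^3-2m^2-16m+95) + (-882m^2+6174m-16758)
  m^3-2m^2-16m+95 = (-(1/882)m-5/882)(-882m^2+6174m-16758) + (0)
Last nonzero remainder: -882m^2+6174m-16758. Dividing through by -882 gives the monic gcd m^2-7m+19.

m^2-7m+19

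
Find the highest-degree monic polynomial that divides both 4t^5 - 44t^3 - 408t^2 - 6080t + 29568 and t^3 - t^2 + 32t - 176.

t^3 - t^2 + 32t - 176

Repeated division with remainder:
  4t^5 - 44t^3 - 408t^2 - 6080t + 29568 = (4t^2 + 4t - 168)(t^3 - t^2 + 32t - 176) + (0)
The last nonzero remainder t^3 - t^2 + 32t - 176 is already monic.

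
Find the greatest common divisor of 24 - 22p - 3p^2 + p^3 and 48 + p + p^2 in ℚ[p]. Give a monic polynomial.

1

Repeated division with remainder:
  p^3 - 3p^2 - 22p + 24 = (p - 4)(p^2 + p + 48) + (-66p + 216)
  p^2 + p + 48 = (-(1/66)p - 47/726)(-66p + 216) + (7500/121)
  -66p + 216 = (-(1331/1250)p + 2178/625)(7500/121) + (0)
The last nonzero remainder is the constant 7500/121, so the polynomials are coprime and gcd = 1.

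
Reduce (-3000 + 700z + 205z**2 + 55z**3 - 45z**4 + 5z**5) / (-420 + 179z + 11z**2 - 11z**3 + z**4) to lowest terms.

(-200 - 60z - 5z**2 + 5z**3)/(-28 - 3z + z**2)

Repeated division with remainder:
  5z**5 - 45z**4 + 55z**3 + 205z**2 + 700z - 3000 = (5z + 10)(z**4 - 11z**3 + 11z**2 + 179z - 420) + (110z**3 - 800z**2 + 1010z + 1200)
  z**4 - 11z**3 + 11z**2 + 179z - 420 = ((1/110)z - 41/1210)(110z**3 - 800z**2 + 1010z + 1200) + (-(3060/121)z**2 + (24480/121)z - 45900/121)
  110z**3 - 800z**2 + 1010z + 1200 = (-(1331/306)z - 484/153)(-(3060/121)z**2 + (24480/121)z - 45900/121) + (0)
Last nonzero remainder: -(3060/121)z**2 + (24480/121)z - 45900/121. Dividing through by -3060/121 gives the monic gcd z**2 - 8z + 15.
Cancel z**2 - 8z + 15 from numerator and denominator to get the reduced form.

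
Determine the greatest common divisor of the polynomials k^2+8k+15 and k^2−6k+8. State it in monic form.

By polynomial division,
  k^2+8k+15 = (k^2−6k+8) + (14k+7)
  k^2−6k+8 = ((1/14)k−13/28)(14k+7) + (45/4)
  14k+7 = ((56/45)k+28/45)(45/4) + (0)
The last nonzero remainder is the constant 45/4, so the polynomials are coprime and gcd = 1.

1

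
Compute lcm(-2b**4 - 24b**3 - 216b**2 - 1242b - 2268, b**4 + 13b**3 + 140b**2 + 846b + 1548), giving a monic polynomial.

Apply the Euclidean algorithm:
  -2b**4 - 24b**3 - 216b**2 - 1242b - 2268 = (-2)(b**4 + 13b**3 + 140b**2 + 846b + 1548) + (2b**3 + 64b**2 + 450b + 828)
  b**4 + 13b**3 + 140b**2 + 846b + 1548 = ((1/2)b - 19/2)(2b**3 + 64b**2 + 450b + 828) + (523b**2 + 4707b + 9414)
  2b**3 + 64b**2 + 450b + 828 = ((2/523)b + 46/523)(523b**2 + 4707b + 9414) + (0)
Last nonzero remainder: 523b**2 + 4707b + 9414. Dividing through by 523 gives the monic gcd b**2 + 9b + 18.
Then lcm(f, g) = f·g / gcd(f, g); expanding and making the result monic gives the answer.

b**6 + 16b**5 + 242b**4 + 2085b**3 + 12906b**2 + 57942b + 97524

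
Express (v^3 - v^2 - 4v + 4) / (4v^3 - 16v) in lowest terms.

Repeated division with remainder:
  v^3 - v^2 - 4v + 4 = (1/4)(4v^3 - 16v) + (-v^2 + 4)
  4v^3 - 16v = (-4v)(-v^2 + 4) + (0)
Last nonzero remainder: -v^2 + 4. Dividing through by -1 gives the monic gcd v^2 - 4.
Cancel v^2 - 4 from numerator and denominator to get the reduced form.

(v - 1)/(4v)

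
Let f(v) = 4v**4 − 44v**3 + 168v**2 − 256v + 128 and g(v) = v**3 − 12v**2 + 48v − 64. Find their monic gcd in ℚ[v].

v**2 − 8v + 16

Apply the Euclidean algorithm:
  4v**4 − 44v**3 + 168v**2 − 256v + 128 = (4v + 4)(v**3 − 12v**2 + 48v − 64) + (24v**2 − 192v + 384)
  v**3 − 12v**2 + 48v − 64 = ((1/24)v − 1/6)(24v**2 − 192v + 384) + (0)
Last nonzero remainder: 24v**2 − 192v + 384. Dividing through by 24 gives the monic gcd v**2 − 8v + 16.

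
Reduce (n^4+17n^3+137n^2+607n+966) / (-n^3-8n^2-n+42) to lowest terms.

By polynomial division,
  n^4+17n^3+137n^2+607n+966 = (-n-9)(-n^3-8n^2-n+42) + (64n^2+640n+1344)
  -n^3-8n^2-n+42 = (-(1/64)n+1/32)(64n^2+640n+1344) + (0)
Last nonzero remainder: 64n^2+640n+1344. Dividing through by 64 gives the monic gcd n^2+10n+21.
Cancel n^2+10n+21 from numerator and denominator to get the reduced form.

(-n^2-7n-46)/(n-2)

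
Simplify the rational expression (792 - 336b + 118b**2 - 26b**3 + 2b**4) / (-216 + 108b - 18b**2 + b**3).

Euclidean algorithm in ℚ[b]:
  2b**4 - 26b**3 + 118b**2 - 336b + 792 = (2b + 10)(b**3 - 18b**2 + 108b - 216) + (82b**2 - 984b + 2952)
  b**3 - 18b**2 + 108b - 216 = ((1/82)b - 3/41)(82b**2 - 984b + 2952) + (0)
Last nonzero remainder: 82b**2 - 984b + 2952. Dividing through by 82 gives the monic gcd b**2 - 12b + 36.
Cancel b**2 - 12b + 36 from numerator and denominator to get the reduced form.

(22 - 2b + 2b**2)/(-6 + b)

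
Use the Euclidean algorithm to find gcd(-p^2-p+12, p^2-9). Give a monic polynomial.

p-3

By polynomial division,
  -p^2-p+12 = (-1)(p^2-9) + (-p+3)
  p^2-9 = (-p-3)(-p+3) + (0)
Last nonzero remainder: -p+3. Dividing through by -1 gives the monic gcd p-3.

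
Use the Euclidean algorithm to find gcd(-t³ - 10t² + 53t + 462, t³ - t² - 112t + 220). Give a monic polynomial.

Euclidean algorithm in ℚ[t]:
  -t³ - 10t² + 53t + 462 = (-1)(t³ - t² - 112t + 220) + (-11t² - 59t + 682)
  t³ - t² - 112t + 220 = (-(1/11)t + 70/121)(-11t² - 59t + 682) + (-(1920/121)t - 1920/11)
  -11t² - 59t + 682 = ((1331/1920)t - 3751/960)(-(1920/121)t - 1920/11) + (0)
Last nonzero remainder: -(1920/121)t - 1920/11. Dividing through by -1920/121 gives the monic gcd t + 11.

t + 11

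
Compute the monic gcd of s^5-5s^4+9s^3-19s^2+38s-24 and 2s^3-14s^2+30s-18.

s^2-4s+3

By polynomial division,
  s^5-5s^4+9s^3-19s^2+38s-24 = ((1/2)s^2+s+4)(2s^3-14s^2+30s-18) + (16s^2-64s+48)
  2s^3-14s^2+30s-18 = ((1/8)s-3/8)(16s^2-64s+48) + (0)
Last nonzero remainder: 16s^2-64s+48. Dividing through by 16 gives the monic gcd s^2-4s+3.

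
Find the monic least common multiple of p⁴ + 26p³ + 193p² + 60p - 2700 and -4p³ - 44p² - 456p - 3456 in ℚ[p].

p⁶ + 28p⁵ + 341p⁴ + 2942p³ + 15948p² + 360p - 259200

Repeated division with remainder:
  p⁴ + 26p³ + 193p² + 60p - 2700 = (-(1/4)p - 15/4)(-4p³ - 44p² - 456p - 3456) + (-86p² - 2514p - 15660)
  -4p³ - 44p² - 456p - 3456 = ((2/43)p - 1568/1849)(-86p² - 2514p - 15660) + (-(3438336/1849)p - 30945024/1849)
  -86p² - 2514p - 15660 = ((79507/1719168)p + 268105/286528)(-(3438336/1849)p - 30945024/1849) + (0)
Last nonzero remainder: -(3438336/1849)p - 30945024/1849. Dividing through by -3438336/1849 gives the monic gcd p + 9.
Then lcm(f, g) = f·g / gcd(f, g); expanding and making the result monic gives the answer.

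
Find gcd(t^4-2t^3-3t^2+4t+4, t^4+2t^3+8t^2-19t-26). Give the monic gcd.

t^2-t-2

By polynomial division,
  t^4-2t^3-3t^2+4t+4 = (t^4+2t^3+8t^2-19t-26) + (-4t^3-11t^2+23t+30)
  t^4+2t^3+8t^2-19t-26 = (-(1/4)t+3/16)(-4t^3-11t^2+23t+30) + ((253/16)t^2-(253/16)t-253/8)
  -4t^3-11t^2+23t+30 = (-(64/253)t-240/253)((253/16)t^2-(253/16)t-253/8) + (0)
Last nonzero remainder: (253/16)t^2-(253/16)t-253/8. Dividing through by 253/16 gives the monic gcd t^2-t-2.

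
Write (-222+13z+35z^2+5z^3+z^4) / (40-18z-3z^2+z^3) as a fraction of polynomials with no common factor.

Apply the Euclidean algorithm:
  z^4+5z^3+35z^2+13z-222 = (z+8)(z^3-3z^2-18z+40) + (77z^2+117z-542)
  z^3-3z^2-18z+40 = ((1/77)z-348/5929)(77z^2+117z-542) + (-(24272/5929)z+48544/5929)
  77z^2+117z-542 = (-(456533/24272)z-1606759/24272)(-(24272/5929)z+48544/5929) + (0)
Last nonzero remainder: -(24272/5929)z+48544/5929. Dividing through by -24272/5929 gives the monic gcd z-2.
Cancel z-2 from numerator and denominator to get the reduced form.

(111+49z+7z^2+z^3)/(-20-z+z^2)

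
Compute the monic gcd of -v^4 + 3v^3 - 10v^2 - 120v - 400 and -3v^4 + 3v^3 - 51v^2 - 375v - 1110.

Euclidean algorithm in ℚ[v]:
  -v^4 + 3v^3 - 10v^2 - 120v - 400 = (1/3)(-3v^4 + 3v^3 - 51v^2 - 375v - 1110) + (2v^3 + 7v^2 + 5v - 30)
  -3v^4 + 3v^3 - 51v^2 - 375v - 1110 = (-(3/2)v + 27/4)(2v^3 + 7v^2 + 5v - 30) + (-(363/4)v^2 - (1815/4)v - 1815/2)
  2v^3 + 7v^2 + 5v - 30 = (-(8/363)v + 4/121)(-(363/4)v^2 - (1815/4)v - 1815/2) + (0)
Last nonzero remainder: -(363/4)v^2 - (1815/4)v - 1815/2. Dividing through by -363/4 gives the monic gcd v^2 + 5v + 10.

v^2 + 5v + 10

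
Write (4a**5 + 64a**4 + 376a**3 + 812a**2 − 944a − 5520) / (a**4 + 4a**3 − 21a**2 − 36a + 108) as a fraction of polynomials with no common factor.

Euclidean algorithm in ℚ[a]:
  4a**5 + 64a**4 + 376a**3 + 812a**2 − 944a − 5520 = (4a + 48)(a**4 + 4a**3 − 21a**2 − 36a + 108) + (268a**3 + 1964a**2 + 352a − 10704)
  a**4 + 4a**3 − 21a**2 − 36a + 108 = ((1/268)a − 223/17956)(268a**3 + 1964a**2 + 352a − 10704) + ((9328/4489)a**2 + (37312/4489)a − 111936/4489)
  268a**3 + 1964a**2 + 352a − 10704 = ((300763/2332)a + 1001047/2332)((9328/4489)a**2 + (37312/4489)a − 111936/4489) + (0)
Last nonzero remainder: (9328/4489)a**2 + (37312/4489)a − 111936/4489. Dividing through by 9328/4489 gives the monic gcd a**2 + 4a − 12.
Cancel a**2 + 4a − 12 from numerator and denominator to get the reduced form.

(4a**3 + 48a**2 + 232a + 460)/(a**2 − 9)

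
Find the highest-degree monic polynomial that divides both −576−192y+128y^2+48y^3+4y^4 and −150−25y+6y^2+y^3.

6+y

Apply the Euclidean algorithm:
  4y^4+48y^3+128y^2−192y−576 = (4y+24)(y^3+6y^2−25y−150) + (84y^2+1008y+3024)
  y^3+6y^2−25y−150 = ((1/84)y−1/14)(84y^2+1008y+3024) + (11y+66)
  84y^2+1008y+3024 = ((84/11)y+504/11)(11y+66) + (0)
Last nonzero remainder: 11y+66. Dividing through by 11 gives the monic gcd y+6.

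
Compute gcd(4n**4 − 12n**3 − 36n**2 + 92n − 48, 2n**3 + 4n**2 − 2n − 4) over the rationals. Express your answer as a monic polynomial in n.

By polynomial division,
  4n**4 − 12n**3 − 36n**2 + 92n − 48 = (2n − 10)(2n**3 + 4n**2 − 2n − 4) + (8n**2 + 80n − 88)
  2n**3 + 4n**2 − 2n − 4 = ((1/4)n − 2)(8n**2 + 80n − 88) + (180n − 180)
  8n**2 + 80n − 88 = ((2/45)n + 22/45)(180n − 180) + (0)
Last nonzero remainder: 180n − 180. Dividing through by 180 gives the monic gcd n − 1.

n − 1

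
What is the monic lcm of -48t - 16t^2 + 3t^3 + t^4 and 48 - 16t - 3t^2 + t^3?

144t - 25t^3 + t^5

By polynomial division,
  t^4 + 3t^3 - 16t^2 - 48t = (t + 6)(t^3 - 3t^2 - 16t + 48) + (18t^2 - 288)
  t^3 - 3t^2 - 16t + 48 = ((1/18)t - 1/6)(18t^2 - 288) + (0)
Last nonzero remainder: 18t^2 - 288. Dividing through by 18 gives the monic gcd t^2 - 16.
Then lcm(f, g) = f·g / gcd(f, g); expanding and making the result monic gives the answer.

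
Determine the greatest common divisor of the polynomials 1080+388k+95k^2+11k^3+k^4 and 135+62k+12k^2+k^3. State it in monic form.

27+7k+k^2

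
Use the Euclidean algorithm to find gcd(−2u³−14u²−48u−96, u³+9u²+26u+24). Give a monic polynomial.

u+4

By polynomial division,
  −2u³−14u²−48u−96 = (−2)(u³+9u²+26u+24) + (4u²+4u−48)
  u³+9u²+26u+24 = ((1/4)u+2)(4u²+4u−48) + (30u+120)
  4u²+4u−48 = ((2/15)u−2/5)(30u+120) + (0)
Last nonzero remainder: 30u+120. Dividing through by 30 gives the monic gcd u+4.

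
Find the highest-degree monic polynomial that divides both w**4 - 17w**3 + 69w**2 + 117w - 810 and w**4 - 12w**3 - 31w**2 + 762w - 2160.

By polynomial division,
  w**4 - 17w**3 + 69w**2 + 117w - 810 = (w**4 - 12w**3 - 31w**2 + 762w - 2160) + (-5w**3 + 100w**2 - 645w + 1350)
  w**4 - 12w**3 - 31w**2 + 762w - 2160 = (-(1/5)w - 8/5)(-5w**3 + 100w**2 - 645w + 1350) + (0)
Last nonzero remainder: -5w**3 + 100w**2 - 645w + 1350. Dividing through by -5 gives the monic gcd w**3 - 20w**2 + 129w - 270.

w**3 - 20w**2 + 129w - 270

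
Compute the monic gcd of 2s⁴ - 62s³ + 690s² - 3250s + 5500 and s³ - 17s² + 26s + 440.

Euclidean algorithm in ℚ[s]:
  2s⁴ - 62s³ + 690s² - 3250s + 5500 = (2s - 28)(s³ - 17s² + 26s + 440) + (162s² - 3402s + 17820)
  s³ - 17s² + 26s + 440 = ((1/162)s + 2/81)(162s² - 3402s + 17820) + (0)
Last nonzero remainder: 162s² - 3402s + 17820. Dividing through by 162 gives the monic gcd s² - 21s + 110.

s² - 21s + 110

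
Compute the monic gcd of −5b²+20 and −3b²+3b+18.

b+2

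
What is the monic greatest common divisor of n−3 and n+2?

1

By polynomial division,
  n−3 = (n+2) + (−5)
  n+2 = (−(1/5)n−2/5)(−5) + (0)
The last nonzero remainder is the constant −5, so the polynomials are coprime and gcd = 1.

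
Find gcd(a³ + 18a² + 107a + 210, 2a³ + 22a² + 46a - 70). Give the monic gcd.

a² + 12a + 35

Apply the Euclidean algorithm:
  a³ + 18a² + 107a + 210 = (1/2)(2a³ + 22a² + 46a - 70) + (7a² + 84a + 245)
  2a³ + 22a² + 46a - 70 = ((2/7)a - 2/7)(7a² + 84a + 245) + (0)
Last nonzero remainder: 7a² + 84a + 245. Dividing through by 7 gives the monic gcd a² + 12a + 35.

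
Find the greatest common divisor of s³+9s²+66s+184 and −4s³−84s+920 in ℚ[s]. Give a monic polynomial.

s²+5s+46

Euclidean algorithm in ℚ[s]:
  s³+9s²+66s+184 = (−1/4)(−4s³−84s+920) + (9s²+45s+414)
  −4s³−84s+920 = (−(4/9)s+20/9)(9s²+45s+414) + (0)
Last nonzero remainder: 9s²+45s+414. Dividing through by 9 gives the monic gcd s²+5s+46.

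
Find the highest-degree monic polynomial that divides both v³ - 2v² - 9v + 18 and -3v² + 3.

1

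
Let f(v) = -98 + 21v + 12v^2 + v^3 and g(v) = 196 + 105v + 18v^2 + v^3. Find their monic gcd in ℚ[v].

49 + 14v + v^2

By polynomial division,
  v^3 + 12v^2 + 21v - 98 = (v^3 + 18v^2 + 105v + 196) + (-6v^2 - 84v - 294)
  v^3 + 18v^2 + 105v + 196 = (-(1/6)v - 2/3)(-6v^2 - 84v - 294) + (0)
Last nonzero remainder: -6v^2 - 84v - 294. Dividing through by -6 gives the monic gcd v^2 + 14v + 49.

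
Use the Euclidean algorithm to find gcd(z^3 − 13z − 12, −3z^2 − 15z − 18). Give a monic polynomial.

Repeated division with remainder:
  z^3 − 13z − 12 = (−(1/3)z + 5/3)(−3z^2 − 15z − 18) + (6z + 18)
  −3z^2 − 15z − 18 = (−(1/2)z − 1)(6z + 18) + (0)
Last nonzero remainder: 6z + 18. Dividing through by 6 gives the monic gcd z + 3.

z + 3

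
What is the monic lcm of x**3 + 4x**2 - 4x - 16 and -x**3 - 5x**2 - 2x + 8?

x**4 + 3x**3 - 8x**2 - 12x + 16

Euclidean algorithm in ℚ[x]:
  x**3 + 4x**2 - 4x - 16 = (-1)(-x**3 - 5x**2 - 2x + 8) + (-x**2 - 6x - 8)
  -x**3 - 5x**2 - 2x + 8 = (x - 1)(-x**2 - 6x - 8) + (0)
Last nonzero remainder: -x**2 - 6x - 8. Dividing through by -1 gives the monic gcd x**2 + 6x + 8.
Then lcm(f, g) = f·g / gcd(f, g); expanding and making the result monic gives the answer.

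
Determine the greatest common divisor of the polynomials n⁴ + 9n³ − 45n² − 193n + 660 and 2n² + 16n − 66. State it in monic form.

n² + 8n − 33

Apply the Euclidean algorithm:
  n⁴ + 9n³ − 45n² − 193n + 660 = ((1/2)n² + (1/2)n − 10)(2n² + 16n − 66) + (0)
Last nonzero remainder: 2n² + 16n − 66. Dividing through by 2 gives the monic gcd n² + 8n − 33.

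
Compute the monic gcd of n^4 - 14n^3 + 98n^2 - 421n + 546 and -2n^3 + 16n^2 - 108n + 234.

Apply the Euclidean algorithm:
  n^4 - 14n^3 + 98n^2 - 421n + 546 = (-(1/2)n + 3)(-2n^3 + 16n^2 - 108n + 234) + (-4n^2 + 20n - 156)
  -2n^3 + 16n^2 - 108n + 234 = ((1/2)n - 3/2)(-4n^2 + 20n - 156) + (0)
Last nonzero remainder: -4n^2 + 20n - 156. Dividing through by -4 gives the monic gcd n^2 - 5n + 39.

n^2 - 5n + 39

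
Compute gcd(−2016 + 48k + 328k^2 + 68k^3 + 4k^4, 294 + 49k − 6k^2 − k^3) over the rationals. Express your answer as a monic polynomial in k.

Apply the Euclidean algorithm:
  4k^4 + 68k^3 + 328k^2 + 48k − 2016 = (−4k − 44)(−k^3 − 6k^2 + 49k + 294) + (260k^2 + 3380k + 10920)
  −k^3 − 6k^2 + 49k + 294 = (−(1/260)k + 7/260)(260k^2 + 3380k + 10920) + (0)
Last nonzero remainder: 260k^2 + 3380k + 10920. Dividing through by 260 gives the monic gcd k^2 + 13k + 42.

42 + 13k + k^2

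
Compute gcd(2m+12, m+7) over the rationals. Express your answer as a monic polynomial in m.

Euclidean algorithm in ℚ[m]:
  2m+12 = (2)(m+7) + (−2)
  m+7 = (−(1/2)m−7/2)(−2) + (0)
The last nonzero remainder is the constant −2, so the polynomials are coprime and gcd = 1.

1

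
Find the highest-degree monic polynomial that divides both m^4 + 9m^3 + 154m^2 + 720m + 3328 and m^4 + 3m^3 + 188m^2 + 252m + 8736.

By polynomial division,
  m^4 + 9m^3 + 154m^2 + 720m + 3328 = (m^4 + 3m^3 + 188m^2 + 252m + 8736) + (6m^3 − 34m^2 + 468m − 5408)
  m^4 + 3m^3 + 188m^2 + 252m + 8736 = ((1/6)m + 13/9)(6m^3 − 34m^2 + 468m − 5408) + ((1432/9)m^2 + (1432/3)m + 148928/9)
  6m^3 − 34m^2 + 468m − 5408 = ((27/716)m − 117/358)((1432/9)m^2 + (1432/3)m + 148928/9) + (0)
Last nonzero remainder: (1432/9)m^2 + (1432/3)m + 148928/9. Dividing through by 1432/9 gives the monic gcd m^2 + 3m + 104.

m^2 + 3m + 104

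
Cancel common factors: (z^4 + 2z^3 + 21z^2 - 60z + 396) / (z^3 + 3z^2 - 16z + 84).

(z^2 + 6z + 33)/(z + 7)

Repeated division with remainder:
  z^4 + 2z^3 + 21z^2 - 60z + 396 = (z - 1)(z^3 + 3z^2 - 16z + 84) + (40z^2 - 160z + 480)
  z^3 + 3z^2 - 16z + 84 = ((1/40)z + 7/40)(40z^2 - 160z + 480) + (0)
Last nonzero remainder: 40z^2 - 160z + 480. Dividing through by 40 gives the monic gcd z^2 - 4z + 12.
Cancel z^2 - 4z + 12 from numerator and denominator to get the reduced form.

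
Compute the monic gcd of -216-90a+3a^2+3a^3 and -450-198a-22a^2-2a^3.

3+a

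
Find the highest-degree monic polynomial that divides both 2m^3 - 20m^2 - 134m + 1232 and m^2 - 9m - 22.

m - 11

Euclidean algorithm in ℚ[m]:
  2m^3 - 20m^2 - 134m + 1232 = (2m - 2)(m^2 - 9m - 22) + (-108m + 1188)
  m^2 - 9m - 22 = (-(1/108)m - 1/54)(-108m + 1188) + (0)
Last nonzero remainder: -108m + 1188. Dividing through by -108 gives the monic gcd m - 11.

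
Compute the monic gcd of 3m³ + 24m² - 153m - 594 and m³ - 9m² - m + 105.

Apply the Euclidean algorithm:
  3m³ + 24m² - 153m - 594 = (3)(m³ - 9m² - m + 105) + (51m² - 150m - 909)
  m³ - 9m² - m + 105 = ((1/51)m - 103/867)(51m² - 150m - 909) + (-(288/289)m - 864/289)
  51m² - 150m - 909 = (-(4913/96)m + 29189/96)(-(288/289)m - 864/289) + (0)
Last nonzero remainder: -(288/289)m - 864/289. Dividing through by -288/289 gives the monic gcd m + 3.

m + 3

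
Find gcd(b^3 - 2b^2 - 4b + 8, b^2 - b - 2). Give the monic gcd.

b - 2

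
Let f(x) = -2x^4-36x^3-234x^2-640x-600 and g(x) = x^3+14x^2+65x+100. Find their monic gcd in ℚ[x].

x^2+10x+25

Apply the Euclidean algorithm:
  -2x^4-36x^3-234x^2-640x-600 = (-2x-8)(x^3+14x^2+65x+100) + (8x^2+80x+200)
  x^3+14x^2+65x+100 = ((1/8)x+1/2)(8x^2+80x+200) + (0)
Last nonzero remainder: 8x^2+80x+200. Dividing through by 8 gives the monic gcd x^2+10x+25.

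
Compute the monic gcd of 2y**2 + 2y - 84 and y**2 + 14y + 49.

y + 7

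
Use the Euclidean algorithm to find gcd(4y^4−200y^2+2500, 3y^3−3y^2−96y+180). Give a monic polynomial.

y−5

By polynomial division,
  4y^4−200y^2+2500 = ((4/3)y+4/3)(3y^3−3y^2−96y+180) + (−68y^2−112y+2260)
  3y^3−3y^2−96y+180 = (−(3/68)y+135/1156)(−68y^2−112y+2260) + ((4851/289)y−24255/289)
  −68y^2−112y+2260 = (−(19652/4851)y−130628/4851)((4851/289)y−24255/289) + (0)
Last nonzero remainder: (4851/289)y−24255/289. Dividing through by 4851/289 gives the monic gcd y−5.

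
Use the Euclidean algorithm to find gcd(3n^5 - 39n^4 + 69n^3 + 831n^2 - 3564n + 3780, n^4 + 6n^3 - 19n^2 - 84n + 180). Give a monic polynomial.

n^3 - 19n + 30

Repeated division with remainder:
  3n^5 - 39n^4 + 69n^3 + 831n^2 - 3564n + 3780 = (3n - 57)(n^4 + 6n^3 - 19n^2 - 84n + 180) + (468n^3 - 8892n + 14040)
  n^4 + 6n^3 - 19n^2 - 84n + 180 = ((1/468)n + 1/78)(468n^3 - 8892n + 14040) + (0)
Last nonzero remainder: 468n^3 - 8892n + 14040. Dividing through by 468 gives the monic gcd n^3 - 19n + 30.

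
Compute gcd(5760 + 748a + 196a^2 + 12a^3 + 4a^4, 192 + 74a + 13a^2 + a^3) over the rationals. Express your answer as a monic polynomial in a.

32 + 7a + a^2

By polynomial division,
  4a^4 + 12a^3 + 196a^2 + 748a + 5760 = (4a − 40)(a^3 + 13a^2 + 74a + 192) + (420a^2 + 2940a + 13440)
  a^3 + 13a^2 + 74a + 192 = ((1/420)a + 1/70)(420a^2 + 2940a + 13440) + (0)
Last nonzero remainder: 420a^2 + 2940a + 13440. Dividing through by 420 gives the monic gcd a^2 + 7a + 32.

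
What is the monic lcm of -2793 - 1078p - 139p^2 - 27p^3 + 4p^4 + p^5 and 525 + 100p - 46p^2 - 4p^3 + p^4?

69825 + 26950p + 682p^2 - 403p^3 - 239p^4 - 52p^5 + 4p^6 + p^7

Repeated division with remainder:
  p^5 + 4p^4 - 27p^3 - 139p^2 - 1078p - 2793 = (p + 8)(p^4 - 4p^3 - 46p^2 + 100p + 525) + (51p^3 + 129p^2 - 2403p - 6993)
  p^4 - 4p^3 - 46p^2 + 100p + 525 = ((1/51)p - 37/289)(51p^3 + 129p^2 - 2403p - 6993) + ((5096/289)p^2 - (20384/289)p - 107016/289)
  51p^3 + 129p^2 - 2403p - 6993 = ((14739/5096)p + 96237/5096)((5096/289)p^2 - (20384/289)p - 107016/289) + (0)
Last nonzero remainder: (5096/289)p^2 - (20384/289)p - 107016/289. Dividing through by 5096/289 gives the monic gcd p^2 - 4p - 21.
Then lcm(f, g) = f·g / gcd(f, g); expanding and making the result monic gives the answer.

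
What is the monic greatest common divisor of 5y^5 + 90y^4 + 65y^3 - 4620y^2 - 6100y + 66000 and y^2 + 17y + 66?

y^2 + 17y + 66

Apply the Euclidean algorithm:
  5y^5 + 90y^4 + 65y^3 - 4620y^2 - 6100y + 66000 = (5y^3 + 5y^2 - 350y + 1000)(y^2 + 17y + 66) + (0)
The last nonzero remainder y^2 + 17y + 66 is already monic.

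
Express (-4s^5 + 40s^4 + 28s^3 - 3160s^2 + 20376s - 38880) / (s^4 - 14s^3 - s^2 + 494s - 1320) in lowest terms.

Euclidean algorithm in ℚ[s]:
  -4s^5 + 40s^4 + 28s^3 - 3160s^2 + 20376s - 38880 = (-4s - 16)(s^4 - 14s^3 - s^2 + 494s - 1320) + (-200s^3 - 1200s^2 + 23000s - 60000)
  s^4 - 14s^3 - s^2 + 494s - 1320 = (-(1/200)s + 1/10)(-200s^3 - 1200s^2 + 23000s - 60000) + (234s^2 - 2106s + 4680)
  -200s^3 - 1200s^2 + 23000s - 60000 = (-(100/117)s - 500/39)(234s^2 - 2106s + 4680) + (0)
Last nonzero remainder: 234s^2 - 2106s + 4680. Dividing through by 234 gives the monic gcd s^2 - 9s + 20.
Cancel s^2 - 9s + 20 from numerator and denominator to get the reduced form.

(-4s^3 + 4s^2 + 144s - 1944)/(s^2 - 5s - 66)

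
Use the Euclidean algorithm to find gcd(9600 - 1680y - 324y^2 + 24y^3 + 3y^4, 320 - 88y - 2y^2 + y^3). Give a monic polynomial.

Apply the Euclidean algorithm:
  3y^4 + 24y^3 - 324y^2 - 1680y + 9600 = (3y + 30)(y^3 - 2y^2 - 88y + 320) + (0)
The last nonzero remainder y^3 - 2y^2 - 88y + 320 is already monic.

320 - 88y - 2y^2 + y^3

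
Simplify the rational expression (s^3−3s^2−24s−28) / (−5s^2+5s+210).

Repeated division with remainder:
  s^3−3s^2−24s−28 = (−(1/5)s+2/5)(−5s^2+5s+210) + (16s−112)
  −5s^2+5s+210 = (−(5/16)s−15/8)(16s−112) + (0)
Last nonzero remainder: 16s−112. Dividing through by 16 gives the monic gcd s−7.
Cancel s−7 from numerator and denominator to get the reduced form.

(−s^2−4s−4)/(5s+30)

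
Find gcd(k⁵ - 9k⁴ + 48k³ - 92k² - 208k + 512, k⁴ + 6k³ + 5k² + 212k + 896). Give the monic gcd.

Euclidean algorithm in ℚ[k]:
  k⁵ - 9k⁴ + 48k³ - 92k² - 208k + 512 = (k - 15)(k⁴ + 6k³ + 5k² + 212k + 896) + (133k³ - 229k² + 2076k + 13952)
  k⁴ + 6k³ + 5k² + 212k + 896 = ((1/133)k + 1027/17689)(133k³ - 229k² + 2076k + 13952) + ((47520/17689)k² - (237600/17689)k + 1520640/17689)
  133k³ - 229k² + 2076k + 13952 = ((2352637/47520)k + 1928101/11880)((47520/17689)k² - (237600/17689)k + 1520640/17689) + (0)
Last nonzero remainder: (47520/17689)k² - (237600/17689)k + 1520640/17689. Dividing through by 47520/17689 gives the monic gcd k² - 5k + 32.

k² - 5k + 32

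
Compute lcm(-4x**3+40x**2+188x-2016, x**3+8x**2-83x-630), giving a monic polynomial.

x**4-147x**2+34x+5040

Repeated division with remainder:
  -4x**3+40x**2+188x-2016 = (-4)(x**3+8x**2-83x-630) + (72x**2-144x-4536)
  x**3+8x**2-83x-630 = ((1/72)x+5/36)(72x**2-144x-4536) + (0)
Last nonzero remainder: 72x**2-144x-4536. Dividing through by 72 gives the monic gcd x**2-2x-63.
Then lcm(f, g) = f·g / gcd(f, g); expanding and making the result monic gives the answer.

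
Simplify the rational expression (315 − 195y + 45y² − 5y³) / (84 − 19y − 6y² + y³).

(−105 + 30y − 5y²)/(−28 − 3y + y²)

Apply the Euclidean algorithm:
  −5y³ + 45y² − 195y + 315 = (−5)(y³ − 6y² − 19y + 84) + (15y² − 290y + 735)
  y³ − 6y² − 19y + 84 = ((1/15)y + 8/9)(15y² − 290y + 735) + ((1708/9)y − 1708/3)
  15y² − 290y + 735 = ((135/1708)y − 315/244)((1708/9)y − 1708/3) + (0)
Last nonzero remainder: (1708/9)y − 1708/3. Dividing through by 1708/9 gives the monic gcd y − 3.
Cancel y − 3 from numerator and denominator to get the reduced form.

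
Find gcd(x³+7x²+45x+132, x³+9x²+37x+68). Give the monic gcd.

x+4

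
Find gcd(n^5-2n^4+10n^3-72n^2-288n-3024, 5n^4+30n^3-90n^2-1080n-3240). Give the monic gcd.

By polynomial division,
  n^5-2n^4+10n^3-72n^2-288n-3024 = ((1/5)n-8/5)(5n^4+30n^3-90n^2-1080n-3240) + (76n^3-1368n-8208)
  5n^4+30n^3-90n^2-1080n-3240 = ((5/76)n+15/38)(76n^3-1368n-8208) + (0)
Last nonzero remainder: 76n^3-1368n-8208. Dividing through by 76 gives the monic gcd n^3-18n-108.

n^3-18n-108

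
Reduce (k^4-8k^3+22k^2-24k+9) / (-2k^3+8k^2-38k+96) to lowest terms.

(-k^3+5k^2-7k+3)/(2k^2-2k+32)

Apply the Euclidean algorithm:
  k^4-8k^3+22k^2-24k+9 = (-(1/2)k+2)(-2k^3+8k^2-38k+96) + (-13k^2+100k-183)
  -2k^3+8k^2-38k+96 = ((2/13)k+96/169)(-13k^2+100k-183) + (-(11264/169)k+33792/169)
  -13k^2+100k-183 = ((2197/11264)k-10309/11264)(-(11264/169)k+33792/169) + (0)
Last nonzero remainder: -(11264/169)k+33792/169. Dividing through by -11264/169 gives the monic gcd k-3.
Cancel k-3 from numerator and denominator to get the reduced form.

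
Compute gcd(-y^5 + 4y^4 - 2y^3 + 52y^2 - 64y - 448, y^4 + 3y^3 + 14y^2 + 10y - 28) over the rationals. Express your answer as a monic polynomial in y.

Apply the Euclidean algorithm:
  -y^5 + 4y^4 - 2y^3 + 52y^2 - 64y - 448 = (-y + 7)(y^4 + 3y^3 + 14y^2 + 10y - 28) + (-9y^3 - 36y^2 - 162y - 252)
  y^4 + 3y^3 + 14y^2 + 10y - 28 = (-(1/9)y + 1/9)(-9y^3 - 36y^2 - 162y - 252) + (0)
Last nonzero remainder: -9y^3 - 36y^2 - 162y - 252. Dividing through by -9 gives the monic gcd y^3 + 4y^2 + 18y + 28.

y^3 + 4y^2 + 18y + 28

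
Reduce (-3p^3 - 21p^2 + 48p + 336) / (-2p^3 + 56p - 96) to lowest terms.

Repeated division with remainder:
  -3p^3 - 21p^2 + 48p + 336 = (3/2)(-2p^3 + 56p - 96) + (-21p^2 - 36p + 480)
  -2p^3 + 56p - 96 = ((2/21)p - 8/49)(-21p^2 - 36p + 480) + ((216/49)p - 864/49)
  -21p^2 - 36p + 480 = (-(343/72)p - 245/9)((216/49)p - 864/49) + (0)
Last nonzero remainder: (216/49)p - 864/49. Dividing through by 216/49 gives the monic gcd p - 4.
Cancel p - 4 from numerator and denominator to get the reduced form.

(3p^2 + 33p + 84)/(2p^2 + 8p - 24)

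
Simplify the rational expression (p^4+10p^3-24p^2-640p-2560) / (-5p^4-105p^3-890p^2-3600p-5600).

Apply the Euclidean algorithm:
  p^4+10p^3-24p^2-640p-2560 = (-1/5)(-5p^4-105p^3-890p^2-3600p-5600) + (-11p^3-202p^2-1360p-3680)
  -5p^4-105p^3-890p^2-3600p-5600 = ((5/11)p+145/121)(-11p^3-202p^2-1360p-3680) + (-(3600/121)p^2-(36000/121)p-144000/121)
  -11p^3-202p^2-1360p-3680 = ((1331/3600)p+2783/900)(-(3600/121)p^2-(36000/121)p-144000/121) + (0)
Last nonzero remainder: -(3600/121)p^2-(36000/121)p-144000/121. Dividing through by -3600/121 gives the monic gcd p^2+10p+40.
Cancel p^2+10p+40 from numerator and denominator to get the reduced form.

(-p^2+64)/(5p^2+55p+140)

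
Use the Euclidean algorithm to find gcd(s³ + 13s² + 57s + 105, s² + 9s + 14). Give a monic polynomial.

s + 7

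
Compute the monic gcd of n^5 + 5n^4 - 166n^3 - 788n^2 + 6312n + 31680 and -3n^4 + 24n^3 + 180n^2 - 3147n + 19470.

By polynomial division,
  n^5 + 5n^4 - 166n^3 - 788n^2 + 6312n + 31680 = (-(1/3)n - 13/3)(-3n^4 + 24n^3 + 180n^2 - 3147n + 19470) + (-2n^3 - 1057n^2 - 835n + 116050)
  -3n^4 + 24n^3 + 180n^2 - 3147n + 19470 = ((3/2)n - 3219/4)(-2n^3 - 1057n^2 - 835n + 116050) + (-(3396753/4)n^2 - (3396753/4)n + 186821415/2)
  -2n^3 - 1057n^2 - 835n + 116050 = ((8/3396753)n + 4220/3396753)(-(3396753/4)n^2 - (3396753/4)n + 186821415/2) + (0)
Last nonzero remainder: -(3396753/4)n^2 - (3396753/4)n + 186821415/2. Dividing through by -3396753/4 gives the monic gcd n^2 + n - 110.

n^2 + n - 110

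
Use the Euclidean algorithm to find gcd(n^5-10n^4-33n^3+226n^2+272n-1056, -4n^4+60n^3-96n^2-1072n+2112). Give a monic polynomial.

n^3-9n^2-30n+88

Apply the Euclidean algorithm:
  n^5-10n^4-33n^3+226n^2+272n-1056 = (-(1/4)n-5/4)(-4n^4+60n^3-96n^2-1072n+2112) + (18n^3-162n^2-540n+1584)
  -4n^4+60n^3-96n^2-1072n+2112 = (-(2/9)n+4/3)(18n^3-162n^2-540n+1584) + (0)
Last nonzero remainder: 18n^3-162n^2-540n+1584. Dividing through by 18 gives the monic gcd n^3-9n^2-30n+88.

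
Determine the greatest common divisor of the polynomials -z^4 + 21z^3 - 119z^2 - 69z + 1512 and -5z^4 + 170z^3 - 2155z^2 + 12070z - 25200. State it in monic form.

z^3 - 24z^2 + 191z - 504

By polynomial division,
  -z^4 + 21z^3 - 119z^2 - 69z + 1512 = (1/5)(-5z^4 + 170z^3 - 2155z^2 + 12070z - 25200) + (-13z^3 + 312z^2 - 2483z + 6552)
  -5z^4 + 170z^3 - 2155z^2 + 12070z - 25200 = ((5/13)z - 50/13)(-13z^3 + 312z^2 - 2483z + 6552) + (0)
Last nonzero remainder: -13z^3 + 312z^2 - 2483z + 6552. Dividing through by -13 gives the monic gcd z^3 - 24z^2 + 191z - 504.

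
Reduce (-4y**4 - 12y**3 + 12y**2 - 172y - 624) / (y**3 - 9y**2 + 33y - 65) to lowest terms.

(-4y**2 - 28y - 48)/(y - 5)

Euclidean algorithm in ℚ[y]:
  -4y**4 - 12y**3 + 12y**2 - 172y - 624 = (-4y - 48)(y**3 - 9y**2 + 33y - 65) + (-288y**2 + 1152y - 3744)
  y**3 - 9y**2 + 33y - 65 = (-(1/288)y + 5/288)(-288y**2 + 1152y - 3744) + (0)
Last nonzero remainder: -288y**2 + 1152y - 3744. Dividing through by -288 gives the monic gcd y**2 - 4y + 13.
Cancel y**2 - 4y + 13 from numerator and denominator to get the reduced form.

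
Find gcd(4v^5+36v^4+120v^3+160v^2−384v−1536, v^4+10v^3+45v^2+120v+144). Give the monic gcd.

v^3+7v^2+24v+48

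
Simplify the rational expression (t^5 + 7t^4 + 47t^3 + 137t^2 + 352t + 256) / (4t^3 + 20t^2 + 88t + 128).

(t^3 + 4t^2 + 19t + 16)/(4t + 8)

By polynomial division,
  t^5 + 7t^4 + 47t^3 + 137t^2 + 352t + 256 = ((1/4)t^2 + (1/2)t + 15/4)(4t^3 + 20t^2 + 88t + 128) + (-14t^2 - 42t - 224)
  4t^3 + 20t^2 + 88t + 128 = (-(2/7)t - 4/7)(-14t^2 - 42t - 224) + (0)
Last nonzero remainder: -14t^2 - 42t - 224. Dividing through by -14 gives the monic gcd t^2 + 3t + 16.
Cancel t^2 + 3t + 16 from numerator and denominator to get the reduced form.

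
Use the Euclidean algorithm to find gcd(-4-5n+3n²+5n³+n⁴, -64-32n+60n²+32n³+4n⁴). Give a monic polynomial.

Euclidean algorithm in ℚ[n]:
  n⁴+5n³+3n²-5n-4 = (1/4)(4n⁴+32n³+60n²-32n-64) + (-3n³-12n²+3n+12)
  4n⁴+32n³+60n²-32n-64 = (-(4/3)n-16/3)(-3n³-12n²+3n+12) + (0)
Last nonzero remainder: -3n³-12n²+3n+12. Dividing through by -3 gives the monic gcd n³+4n²-n-4.

-4-n+4n²+n³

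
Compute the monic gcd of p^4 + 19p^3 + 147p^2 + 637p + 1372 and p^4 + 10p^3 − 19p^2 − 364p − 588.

p^2 + 14p + 49

Euclidean algorithm in ℚ[p]:
  p^4 + 19p^3 + 147p^2 + 637p + 1372 = (p^4 + 10p^3 − 19p^2 − 364p − 588) + (9p^3 + 166p^2 + 1001p + 1960)
  p^4 + 10p^3 − 19p^2 − 364p − 588 = ((1/9)p − 76/81)(9p^3 + 166p^2 + 1001p + 1960) + ((2068/81)p^2 + (28952/81)p + 101332/81)
  9p^3 + 166p^2 + 1001p + 1960 = ((729/2068)p + 810/517)((2068/81)p^2 + (28952/81)p + 101332/81) + (0)
Last nonzero remainder: (2068/81)p^2 + (28952/81)p + 101332/81. Dividing through by 2068/81 gives the monic gcd p^2 + 14p + 49.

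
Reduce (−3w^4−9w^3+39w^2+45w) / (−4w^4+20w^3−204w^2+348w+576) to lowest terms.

(3w^2+15w)/(4w^2−12w+192)

By polynomial division,
  −3w^4−9w^3+39w^2+45w = (3/4)(−4w^4+20w^3−204w^2+348w+576) + (−24w^3+192w^2−216w−432)
  −4w^4+20w^3−204w^2+348w+576 = ((1/6)w+1/2)(−24w^3+192w^2−216w−432) + (−264w^2+528w+792)
  −24w^3+192w^2−216w−432 = ((1/11)w−6/11)(−264w^2+528w+792) + (0)
Last nonzero remainder: −264w^2+528w+792. Dividing through by −264 gives the monic gcd w^2−2w−3.
Cancel w^2−2w−3 from numerator and denominator to get the reduced form.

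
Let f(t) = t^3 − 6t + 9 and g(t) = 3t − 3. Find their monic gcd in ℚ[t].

Repeated division with remainder:
  t^3 − 6t + 9 = ((1/3)t^2 + (1/3)t − 5/3)(3t − 3) + (4)
  3t − 3 = ((3/4)t − 3/4)(4) + (0)
The last nonzero remainder is the constant 4, so the polynomials are coprime and gcd = 1.

1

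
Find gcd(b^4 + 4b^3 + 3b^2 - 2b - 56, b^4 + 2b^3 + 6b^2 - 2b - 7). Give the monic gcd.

b^2 + 2b + 7

Apply the Euclidean algorithm:
  b^4 + 4b^3 + 3b^2 - 2b - 56 = (b^4 + 2b^3 + 6b^2 - 2b - 7) + (2b^3 - 3b^2 - 49)
  b^4 + 2b^3 + 6b^2 - 2b - 7 = ((1/2)b + 7/4)(2b^3 - 3b^2 - 49) + ((45/4)b^2 + (45/2)b + 315/4)
  2b^3 - 3b^2 - 49 = ((8/45)b - 28/45)((45/4)b^2 + (45/2)b + 315/4) + (0)
Last nonzero remainder: (45/4)b^2 + (45/2)b + 315/4. Dividing through by 45/4 gives the monic gcd b^2 + 2b + 7.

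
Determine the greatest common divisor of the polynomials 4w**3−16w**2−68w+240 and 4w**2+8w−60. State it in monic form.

Euclidean algorithm in ℚ[w]:
  4w**3−16w**2−68w+240 = (w−6)(4w**2+8w−60) + (40w−120)
  4w**2+8w−60 = ((1/10)w+1/2)(40w−120) + (0)
Last nonzero remainder: 40w−120. Dividing through by 40 gives the monic gcd w−3.

w−3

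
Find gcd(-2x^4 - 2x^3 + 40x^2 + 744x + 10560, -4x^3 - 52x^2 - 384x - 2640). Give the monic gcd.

x^2 + 3x + 66

Euclidean algorithm in ℚ[x]:
  -2x^4 - 2x^3 + 40x^2 + 744x + 10560 = ((1/2)x - 6)(-4x^3 - 52x^2 - 384x - 2640) + (-80x^2 - 240x - 5280)
  -4x^3 - 52x^2 - 384x - 2640 = ((1/20)x + 1/2)(-80x^2 - 240x - 5280) + (0)
Last nonzero remainder: -80x^2 - 240x - 5280. Dividing through by -80 gives the monic gcd x^2 + 3x + 66.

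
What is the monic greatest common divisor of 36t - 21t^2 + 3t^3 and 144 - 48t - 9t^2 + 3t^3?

12 - 7t + t^2

Euclidean algorithm in ℚ[t]:
  3t^3 - 21t^2 + 36t = (3t^3 - 9t^2 - 48t + 144) + (-12t^2 + 84t - 144)
  3t^3 - 9t^2 - 48t + 144 = (-(1/4)t - 1)(-12t^2 + 84t - 144) + (0)
Last nonzero remainder: -12t^2 + 84t - 144. Dividing through by -12 gives the monic gcd t^2 - 7t + 12.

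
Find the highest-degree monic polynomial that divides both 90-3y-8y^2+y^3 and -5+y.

-5+y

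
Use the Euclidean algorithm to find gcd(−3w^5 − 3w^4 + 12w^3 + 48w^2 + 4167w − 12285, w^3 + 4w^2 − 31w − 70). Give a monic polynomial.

w^2 + 2w − 35

Euclidean algorithm in ℚ[w]:
  −3w^5 − 3w^4 + 12w^3 + 48w^2 + 4167w − 12285 = (−3w^2 + 9w − 117)(w^3 + 4w^2 − 31w − 70) + (585w^2 + 1170w − 20475)
  w^3 + 4w^2 − 31w − 70 = ((1/585)w + 2/585)(585w^2 + 1170w − 20475) + (0)
Last nonzero remainder: 585w^2 + 1170w − 20475. Dividing through by 585 gives the monic gcd w^2 + 2w − 35.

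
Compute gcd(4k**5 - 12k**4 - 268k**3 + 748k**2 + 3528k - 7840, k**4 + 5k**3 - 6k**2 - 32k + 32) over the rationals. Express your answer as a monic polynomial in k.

k**2 + 2k - 8

Repeated division with remainder:
  4k**5 - 12k**4 - 268k**3 + 748k**2 + 3528k - 7840 = (4k - 32)(k**4 + 5k**3 - 6k**2 - 32k + 32) + (-84k**3 + 684k**2 + 2376k - 6816)
  k**4 + 5k**3 - 6k**2 - 32k + 32 = (-(1/84)k - 23/147)(-84k**3 + 684k**2 + 2376k - 6816) + ((6336/49)k**2 + (12672/49)k - 50688/49)
  -84k**3 + 684k**2 + 2376k - 6816 = (-(343/528)k + 3479/528)((6336/49)k**2 + (12672/49)k - 50688/49) + (0)
Last nonzero remainder: (6336/49)k**2 + (12672/49)k - 50688/49. Dividing through by 6336/49 gives the monic gcd k**2 + 2k - 8.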